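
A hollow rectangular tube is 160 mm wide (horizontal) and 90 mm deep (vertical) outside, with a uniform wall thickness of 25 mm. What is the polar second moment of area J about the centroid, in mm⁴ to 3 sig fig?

Break the section into simple shapes (no overlaps), measuring from the bottom-left corner of the bounding box.
Outer rectangle: 160 × 90, A = 14 400 mm², y = 45 mm, Ī = 9 720 000 mm⁴.
Inner void (subtracted): 110 × 40, A = 4 400 mm², y = 45 mm, Ī = 586 667 mm⁴.
By symmetry the centroid is at mid-height, ȳ = 45 mm.
All pieces are centred on the centroidal x-axis, so I = ΣĪ (holes subtracted) = 9 133 333 mm⁴.
Repeating about the centroidal y-axis gives I_y = 26 283 333 mm⁴.
Polar second moment: J = I_x + I_y = 35 416 667 mm⁴.

J ≈ 3.54 × 10⁷ mm⁴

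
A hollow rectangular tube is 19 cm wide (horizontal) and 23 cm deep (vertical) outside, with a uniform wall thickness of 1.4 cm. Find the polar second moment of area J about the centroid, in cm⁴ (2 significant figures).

J ≈ 1.4 × 10⁴ cm⁴

Break the section into simple shapes (no overlaps), measuring from the bottom-left corner of the bounding box.
Outer rectangle: 19 × 23, A = 437 cm², y = 11.5 cm, Ī = 19 264 cm⁴.
Inner void (subtracted): 16.2 × 20.2, A = 327.2 cm², y = 11.5 cm, Ī = 11 127 cm⁴.
By symmetry the centroid is at mid-height, ȳ = 11.5 cm.
All pieces are centred on the centroidal x-axis, so I = ΣĪ (holes subtracted) = 8 137 cm⁴.
Repeating about the centroidal y-axis gives I_y = 5 990 cm⁴.
Polar second moment: J = I_x + I_y = 14 127 cm⁴.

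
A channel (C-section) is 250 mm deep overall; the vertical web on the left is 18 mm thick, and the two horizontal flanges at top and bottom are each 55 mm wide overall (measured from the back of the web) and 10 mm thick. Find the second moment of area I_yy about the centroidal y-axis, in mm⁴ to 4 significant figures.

I_yy ≈ 6.865 × 10⁵ mm⁴

Treat the section as a set of non-overlapping primitives; coordinates are from the bounding-box lower-left.
Web: 18 × 250, A = 4 500 mm², x = 9 mm, Ī = 121 500 mm⁴.
Top flange (beyond web): 37 × 10, A = 370 mm², x = 36.5 mm, Ī = 42210.8 mm⁴.
Bottom flange (beyond web): 37 × 10, A = 370 mm², x = 36.5 mm, Ī = 42210.8 mm⁴.
Centroid: x̄ = ΣA·x / ΣA = 12.8836 mm.
Transfer each piece to the centroidal y-axis using Ī + A·d² with d = x − 12.8836:
  web: d = -3.88359 mm → contributes +189 370 mm⁴
  top flange (beyond web): d = 23.6164 mm → contributes +248 573 mm⁴
  bottom flange (beyond web): d = 23.6164 mm → contributes +248 573 mm⁴
Total I = 686 516 mm⁴.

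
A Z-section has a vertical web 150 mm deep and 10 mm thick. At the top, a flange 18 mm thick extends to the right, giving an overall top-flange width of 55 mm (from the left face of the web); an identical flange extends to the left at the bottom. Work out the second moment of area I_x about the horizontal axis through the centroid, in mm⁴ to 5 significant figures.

Treat the section as a set of non-overlapping primitives; coordinates are from the bounding-box lower-left.
Web: 10 × 150, A = 1 500 mm², y = 75 mm, Ī = 2 812 500 mm⁴.
Top flange (beyond web): 45 × 18, A = 810 mm², y = 141 mm, Ī = 21 870 mm⁴.
Bottom flange (beyond web): 45 × 18, A = 810 mm², y = 9 mm, Ī = 21 870 mm⁴.
Centroid: ȳ = ΣA·y / ΣA = 75 mm.
Transfer each piece to the horizontal axis through the centroid using Ī + A·d² with d = y − 75:
  web: d = 0 mm → contributes +2 812 500 mm⁴
  top flange (beyond web): d = 66 mm → contributes +3 550 230 mm⁴
  bottom flange (beyond web): d = -66 mm → contributes +3 550 230 mm⁴
Total I = 9 912 960 mm⁴.

I_x ≈ 9.9130 × 10⁶ mm⁴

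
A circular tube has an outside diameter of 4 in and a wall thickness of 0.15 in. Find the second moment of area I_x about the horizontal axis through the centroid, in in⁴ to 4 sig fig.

Break the section into simple shapes (no overlaps), measuring from the bottom-left corner of the bounding box.
Outer circle: ⌀4, A = 12.5664 in², y = 2 in, Ī = 12.5664 in⁴.
Bore (subtracted): ⌀3.7, A = 10.7521 in², y = 2 in, Ī = 9.19977 in⁴.
By symmetry the centroid is at mid-height, ȳ = 2 in.
All pieces are centred on the horizontal axis through the centroid, so I = ΣĪ (holes subtracted) = 3.3666 in⁴.

I_x ≈ 3.367 in⁴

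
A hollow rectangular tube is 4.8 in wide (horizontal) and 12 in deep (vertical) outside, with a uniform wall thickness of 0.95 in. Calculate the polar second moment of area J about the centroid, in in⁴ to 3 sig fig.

Decompose the section into non-overlapping parts with the origin at the bottom-left of its bounding rectangle.
Outer rectangle: 4.8 × 12, A = 57.6 in², y = 6 in, Ī = 691.2 in⁴.
Inner void (subtracted): 2.9 × 10.1, A = 29.29 in², y = 6 in, Ī = 248.99 in⁴.
By symmetry the centroid is at mid-height, ȳ = 6 in.
All pieces are centred on the centroidal x-axis, so I = ΣĪ (holes subtracted) = 442.21 in⁴.
Repeating about the centroidal y-axis gives I_y = 90.065 in⁴.
Polar second moment: J = I_x + I_y = 532.28 in⁴.

J ≈ 532 in⁴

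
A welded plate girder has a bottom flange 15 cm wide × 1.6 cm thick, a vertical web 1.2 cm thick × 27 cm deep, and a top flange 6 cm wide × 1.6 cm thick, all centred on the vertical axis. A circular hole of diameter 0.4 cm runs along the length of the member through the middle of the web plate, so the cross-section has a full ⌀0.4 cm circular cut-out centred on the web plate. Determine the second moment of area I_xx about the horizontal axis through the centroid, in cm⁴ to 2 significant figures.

I_xx ≈ 8200 cm⁴

Decompose the section into non-overlapping parts with the origin at the bottom-left of its bounding rectangle.
Bottom plate: 15 × 1.6, A = 24 cm², y = 0.8 cm, Ī = 5.12 cm⁴.
Web plate: 1.2 × 27, A = 32.4 cm², y = 15.1 cm, Ī = 1 968 cm⁴.
Top plate: 6 × 1.6, A = 9.6 cm², y = 29.4 cm, Ī = 2.048 cm⁴.
Hole (subtracted): ⌀0.4, A = 0.1257 cm², y = 15.1 cm, Ī = 0.001257 cm⁴.
Centroid: ȳ = ΣA·y / ΣA = 11.97 cm.
Transfer each piece to the horizontal axis through the centroid using Ī + A·d² with d = y − 11.97:
  bottom plate: d = -11.17 cm → contributes +3 002 cm⁴
  web plate: d = 3.126 cm → contributes +2 285 cm⁴
  top plate: d = 17.43 cm → contributes +2 917 cm⁴
  hole: d = 3.126 cm → contributes −1.229 cm⁴
Total I = 8 203 cm⁴.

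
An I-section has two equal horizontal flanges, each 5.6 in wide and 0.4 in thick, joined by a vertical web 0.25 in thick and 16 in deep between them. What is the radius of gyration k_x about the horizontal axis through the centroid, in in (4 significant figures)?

Break the section into simple shapes (no overlaps), measuring from the bottom-left corner of the bounding box.
Bottom flange: 5.6 × 0.4, A = 2.24 in², y = 0.2 in, Ī = 0.0298667 in⁴.
Web: 0.25 × 16, A = 4 in², y = 8.4 in, Ī = 85.3333 in⁴.
Top flange: 5.6 × 0.4, A = 2.24 in², y = 16.6 in, Ī = 0.0298667 in⁴.
By symmetry the centroid is at mid-height, ȳ = 8.4 in.
Transfer each piece to the horizontal axis through the centroid using Ī + A·d² with d = y − 8.4:
  bottom flange: d = -8.2 in → contributes +150.647 in⁴
  web: d = 0 in → contributes +85.3333 in⁴
  top flange: d = 8.2 in → contributes +150.647 in⁴
Total I = 386.628 in⁴.
Radius of gyration: k = √(I/A) = √(386.628 / 8.48) = 6.75226 in.

k_x ≈ 6.752 in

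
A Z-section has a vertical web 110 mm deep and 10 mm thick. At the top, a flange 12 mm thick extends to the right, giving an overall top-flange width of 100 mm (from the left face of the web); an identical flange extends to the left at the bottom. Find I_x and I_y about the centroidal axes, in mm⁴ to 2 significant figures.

I_x ≈ 6.3 × 10⁶ mm⁴, I_y ≈ 6.9 × 10⁶ mm⁴

Decompose the section into non-overlapping parts with the origin at the bottom-left of its bounding rectangle.
Web: 10 × 110, A = 1 100 mm², y = 55 mm, Ī = 1 109 167 mm⁴.
Top flange (beyond web): 90 × 12, A = 1 080 mm², y = 104 mm, Ī = 12 960 mm⁴.
Bottom flange (beyond web): 90 × 12, A = 1 080 mm², y = 6 mm, Ī = 12 960 mm⁴.
Centroid: ȳ = ΣA·y / ΣA = 55 mm.
Transfer each piece to the centroidal x-axis using Ī + A·d² with d = y − 55:
  web: d = 0 mm → contributes +1 109 167 mm⁴
  top flange (beyond web): d = 49 mm → contributes +2 606 040 mm⁴
  bottom flange (beyond web): d = -49 mm → contributes +2 606 040 mm⁴
Total I = 6 321 247 mm⁴.
For the y-axis: x̄ = 95 mm.
Repeating about the centroidal y-axis gives I_y = 6 867 167 mm⁴.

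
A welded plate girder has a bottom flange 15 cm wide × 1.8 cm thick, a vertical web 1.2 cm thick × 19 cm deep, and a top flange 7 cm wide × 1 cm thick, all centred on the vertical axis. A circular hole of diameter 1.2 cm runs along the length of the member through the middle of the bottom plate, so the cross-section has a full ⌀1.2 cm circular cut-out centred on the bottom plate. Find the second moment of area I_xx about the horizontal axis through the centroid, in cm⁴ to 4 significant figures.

I_xx ≈ 3480 cm⁴

Break the section into simple shapes (no overlaps), measuring from the bottom-left corner of the bounding box.
Bottom plate: 15 × 1.8, A = 27 cm², y = 0.9 cm, Ī = 7.29 cm⁴.
Web plate: 1.2 × 19, A = 22.8 cm², y = 11.3 cm, Ī = 685.9 cm⁴.
Top plate: 7 × 1, A = 7 cm², y = 21.3 cm, Ī = 0.583333 cm⁴.
Hole (subtracted): ⌀1.2, A = 1.13097 cm², y = 0.9 cm, Ī = 0.101788 cm⁴.
Centroid: ȳ = ΣA·y / ΣA = 7.72462 cm.
Transfer each piece to the horizontal axis through the centroid using Ī + A·d² with d = y − 7.72462:
  bottom plate: d = -6.82462 cm → contributes +1264.83 cm⁴
  web plate: d = 3.57538 cm → contributes +977.36 cm⁴
  top plate: d = 13.5754 cm → contributes +1290.62 cm⁴
  hole: d = -6.82462 cm → contributes −52.7774 cm⁴
Total I = 3480.03 cm⁴.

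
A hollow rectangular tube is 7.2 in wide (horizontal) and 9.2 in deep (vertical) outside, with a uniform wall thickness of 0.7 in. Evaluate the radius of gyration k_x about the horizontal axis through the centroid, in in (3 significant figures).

Split into non-overlapping primitives; take the origin at the lower-left of the bounding box.
Outer rectangle: 7.2 × 9.2, A = 66.24 in², y = 4.6 in, Ī = 467.21 in⁴.
Inner void (subtracted): 5.8 × 7.8, A = 45.24 in², y = 4.6 in, Ī = 229.37 in⁴.
By symmetry the centroid is at mid-height, ȳ = 4.6 in.
All pieces are centred on the horizontal axis through the centroid, so I = ΣĪ (holes subtracted) = 237.85 in⁴.
Radius of gyration: k = √(I/A) = √(237.85 / 21) = 3.3654 in.

k_x ≈ 3.37 in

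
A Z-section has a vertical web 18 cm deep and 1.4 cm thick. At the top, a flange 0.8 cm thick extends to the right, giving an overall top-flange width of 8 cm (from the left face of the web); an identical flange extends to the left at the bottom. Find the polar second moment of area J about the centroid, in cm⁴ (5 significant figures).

J ≈ 1673.4 cm⁴

Decompose the section into non-overlapping parts with the origin at the bottom-left of its bounding rectangle.
Web: 1.4 × 18, A = 25.2 cm², y = 9 cm, Ī = 680.4 cm⁴.
Top flange (beyond web): 6.6 × 0.8, A = 5.28 cm², y = 17.6 cm, Ī = 0.2816 cm⁴.
Bottom flange (beyond web): 6.6 × 0.8, A = 5.28 cm², y = 0.4 cm, Ī = 0.2816 cm⁴.
Centroid: ȳ = ΣA·y / ΣA = 9 cm.
Transfer each piece to the centroidal x-axis using Ī + A·d² with d = y − 9:
  web: d = 0 cm → contributes +680.4 cm⁴
  top flange (beyond web): d = 8.6 cm → contributes +390.7904 cm⁴
  bottom flange (beyond web): d = -8.6 cm → contributes +390.7904 cm⁴
Total I = 1461.981 cm⁴.
For the y-axis: x̄ = 7.3 cm.
Repeating about the centroidal y-axis gives I_y = 211.4088 cm⁴.
Polar second moment: J = I_x + I_y = 1673.39 cm⁴.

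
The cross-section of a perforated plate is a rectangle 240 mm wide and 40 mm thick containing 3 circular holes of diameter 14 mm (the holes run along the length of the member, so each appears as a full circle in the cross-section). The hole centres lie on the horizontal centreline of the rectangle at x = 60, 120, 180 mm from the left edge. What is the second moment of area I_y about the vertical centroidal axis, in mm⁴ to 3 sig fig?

Break the section into simple shapes (no overlaps), measuring from the bottom-left corner of the bounding box.
Plate: 240 × 40, A = 9 600 mm², x = 120 mm, Ī = 46 080 000 mm⁴.
Hole 1 (subtracted): ⌀14, A = 153.94 mm², x = 60 mm, Ī = 1885.7 mm⁴.
Hole 2 (subtracted): ⌀14, A = 153.94 mm², x = 120 mm, Ī = 1885.7 mm⁴.
Hole 3 (subtracted): ⌀14, A = 153.94 mm², x = 180 mm, Ī = 1885.7 mm⁴.
By symmetry the centroid is at mid-width, x̄ = 120 mm.
Transfer each piece to the vertical centroidal axis using Ī + A·d² with d = x − 120:
  plate: d = 0 mm → contributes +46 080 000 mm⁴
  hole 1: d = -60 mm → contributes −556 063 mm⁴
  hole 2: d = 0 mm → contributes −1885.7 mm⁴
  hole 3: d = 60 mm → contributes −556 063 mm⁴
Total I = 44 965 989 mm⁴.

I_y ≈ 4.50 × 10⁷ mm⁴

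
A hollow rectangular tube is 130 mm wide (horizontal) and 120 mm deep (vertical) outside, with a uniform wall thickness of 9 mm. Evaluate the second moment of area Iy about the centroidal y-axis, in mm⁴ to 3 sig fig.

Split into non-overlapping primitives; take the origin at the lower-left of the bounding box.
Outer rectangle: 130 × 120, A = 15 600 mm², x = 65 mm, Ī = 21 970 000 mm⁴.
Inner void (subtracted): 112 × 102, A = 11 424 mm², x = 65 mm, Ī = 11 941 888 mm⁴.
By symmetry the centroid is at mid-width, x̄ = 65 mm.
All pieces are centred on the centroidal y-axis, so I = ΣĪ (holes subtracted) = 10 028 112 mm⁴.

Iy ≈ 1.00 × 10⁷ mm⁴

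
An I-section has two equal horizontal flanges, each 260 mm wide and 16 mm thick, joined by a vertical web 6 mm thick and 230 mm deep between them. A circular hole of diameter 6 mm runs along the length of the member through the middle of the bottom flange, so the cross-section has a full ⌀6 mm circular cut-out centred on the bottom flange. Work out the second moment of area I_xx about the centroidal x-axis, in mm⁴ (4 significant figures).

I_xx ≈ 1.317 × 10⁸ mm⁴

Break the section into simple shapes (no overlaps), measuring from the bottom-left corner of the bounding box.
Bottom flange: 260 × 16, A = 4 160 mm², y = 8 mm, Ī = 88746.7 mm⁴.
Web: 6 × 230, A = 1 380 mm², y = 131 mm, Ī = 6 083 500 mm⁴.
Top flange: 260 × 16, A = 4 160 mm², y = 254 mm, Ī = 88746.7 mm⁴.
Hole (subtracted): ⌀6, A = 28.2743 mm², y = 8 mm, Ī = 63.6173 mm⁴.
Centroid: ȳ = ΣA·y / ΣA = 131.36 mm.
Transfer each piece to the centroidal x-axis using Ī + A·d² with d = y − 131.36:
  bottom flange: d = -123.36 mm → contributes +63 393 903 mm⁴
  web: d = -0.359578 mm → contributes +6 083 678 mm⁴
  top flange: d = 122.64 mm → contributes +62 657 946 mm⁴
  hole: d = -123.36 mm → contributes −430 331 mm⁴
Total I = 131 705 197 mm⁴.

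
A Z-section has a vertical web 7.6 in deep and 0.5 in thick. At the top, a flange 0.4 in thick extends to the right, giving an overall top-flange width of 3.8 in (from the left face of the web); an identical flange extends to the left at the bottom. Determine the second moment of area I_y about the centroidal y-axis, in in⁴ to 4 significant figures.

I_y ≈ 12.01 in⁴

Split into non-overlapping primitives; take the origin at the lower-left of the bounding box.
Web: 0.5 × 7.6, A = 3.8 in², x = 3.55 in, Ī = 0.0791667 in⁴.
Top flange (beyond web): 3.3 × 0.4, A = 1.32 in², x = 5.45 in, Ī = 1.1979 in⁴.
Bottom flange (beyond web): 3.3 × 0.4, A = 1.32 in², x = 1.65 in, Ī = 1.1979 in⁴.
Centroid: x̄ = ΣA·x / ΣA = 3.55 in.
Transfer each piece to the centroidal y-axis using Ī + A·d² with d = x − 3.55:
  web: d = 0 in → contributes +0.0791667 in⁴
  top flange (beyond web): d = 1.9 in → contributes +5.9631 in⁴
  bottom flange (beyond web): d = -1.9 in → contributes +5.9631 in⁴
Total I = 12.0054 in⁴.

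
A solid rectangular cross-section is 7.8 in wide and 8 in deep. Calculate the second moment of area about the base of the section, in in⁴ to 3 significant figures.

I_base ≈ 1330 in⁴

The section: 7.8 × 8, A = 62.4 in², y = 4 in, Ī = 332.8 in⁴.
Transfer it to a horizontal axis along the bottom face using Ī + A·d² with d = y − 0:
  the section: d = 4 in → contributes +1331.2 in⁴
Total I = 1331.2 in⁴.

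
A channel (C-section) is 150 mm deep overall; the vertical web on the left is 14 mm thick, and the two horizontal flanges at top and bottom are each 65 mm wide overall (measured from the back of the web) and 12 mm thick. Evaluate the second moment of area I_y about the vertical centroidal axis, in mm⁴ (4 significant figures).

Decompose the section into non-overlapping parts with the origin at the bottom-left of its bounding rectangle.
Web: 14 × 150, A = 2 100 mm², x = 7 mm, Ī = 34 300 mm⁴.
Top flange (beyond web): 51 × 12, A = 612 mm², x = 39.5 mm, Ī = 132 651 mm⁴.
Bottom flange (beyond web): 51 × 12, A = 612 mm², x = 39.5 mm, Ī = 132 651 mm⁴.
Centroid: x̄ = ΣA·x / ΣA = 18.9675 mm.
Transfer each piece to the vertical centroidal axis using Ī + A·d² with d = x − 18.9675:
  web: d = -11.9675 mm → contributes +335 065 mm⁴
  top flange (beyond web): d = 20.5325 mm → contributes +390 660 mm⁴
  bottom flange (beyond web): d = 20.5325 mm → contributes +390 660 mm⁴
Total I = 1 116 384 mm⁴.

I_y ≈ 1.116 × 10⁶ mm⁴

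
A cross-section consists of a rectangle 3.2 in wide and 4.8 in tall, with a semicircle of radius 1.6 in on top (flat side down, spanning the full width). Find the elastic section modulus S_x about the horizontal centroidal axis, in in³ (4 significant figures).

Treat the section as a set of non-overlapping primitives; coordinates are from the bounding-box lower-left.
Rectangular body: 3.2 × 4.8, A = 15.36 in², y = 2.4 in, Ī = 29.4912 in⁴.
Semicircular cap: semicircle r = 1.6, A = 4.02124 in², y = 5.47906 in, Ī = 0.719303 in⁴.
Centroid: ȳ = ΣA·y / ΣA = 3.03885 in.
Transfer each piece to the horizontal centroidal axis using Ī + A·d² with d = y − 3.03885:
  rectangular body: d = -0.638847 in → contributes +35.76 in⁴
  semicircular cap: d = 2.44021 in → contributes +24.6644 in⁴
Total I = 60.4244 in⁴.
Extreme fibre distance c = 3.36115 in; S = I/c = 17.9773 in³.

S_x ≈ 17.98 in³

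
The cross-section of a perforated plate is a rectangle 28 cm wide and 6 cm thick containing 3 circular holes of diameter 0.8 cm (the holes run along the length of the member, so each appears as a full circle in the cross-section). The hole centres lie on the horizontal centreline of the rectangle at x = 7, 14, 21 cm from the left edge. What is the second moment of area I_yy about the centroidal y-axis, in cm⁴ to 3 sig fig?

Break the section into simple shapes (no overlaps), measuring from the bottom-left corner of the bounding box.
Plate: 28 × 6, A = 168 cm², x = 14 cm, Ī = 10 976 cm⁴.
Hole 1 (subtracted): ⌀0.8, A = 0.50265 cm², x = 7 cm, Ī = 0.020106 cm⁴.
Hole 2 (subtracted): ⌀0.8, A = 0.50265 cm², x = 14 cm, Ī = 0.020106 cm⁴.
Hole 3 (subtracted): ⌀0.8, A = 0.50265 cm², x = 21 cm, Ī = 0.020106 cm⁴.
By symmetry the centroid is at mid-width, x̄ = 14 cm.
Transfer each piece to the centroidal y-axis using Ī + A·d² with d = x − 14:
  plate: d = 0 cm → contributes +10 976 cm⁴
  hole 1: d = -7 cm → contributes −24.65 cm⁴
  hole 2: d = 0 cm → contributes −0.020106 cm⁴
  hole 3: d = 7 cm → contributes −24.65 cm⁴
Total I = 10 927 cm⁴.

I_yy ≈ 1.09 × 10⁴ cm⁴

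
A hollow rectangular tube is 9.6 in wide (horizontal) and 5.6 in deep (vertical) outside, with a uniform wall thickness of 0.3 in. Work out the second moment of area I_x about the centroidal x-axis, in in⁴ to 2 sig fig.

I_x ≈ 47 in⁴

Split into non-overlapping primitives; take the origin at the lower-left of the bounding box.
Outer rectangle: 9.6 × 5.6, A = 53.76 in², y = 2.8 in, Ī = 140.5 in⁴.
Inner void (subtracted): 9 × 5, A = 45 in², y = 2.8 in, Ī = 93.75 in⁴.
By symmetry the centroid is at mid-height, ȳ = 2.8 in.
All pieces are centred on the centroidal x-axis, so I = ΣĪ (holes subtracted) = 46.74 in⁴.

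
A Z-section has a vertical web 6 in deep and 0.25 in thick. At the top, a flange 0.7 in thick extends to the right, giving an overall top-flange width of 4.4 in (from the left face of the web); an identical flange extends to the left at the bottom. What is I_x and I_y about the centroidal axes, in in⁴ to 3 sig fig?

Decompose the section into non-overlapping parts with the origin at the bottom-left of its bounding rectangle.
Web: 0.25 × 6, A = 1.5 in², y = 3 in, Ī = 4.5 in⁴.
Top flange (beyond web): 4.15 × 0.7, A = 2.905 in², y = 5.65 in, Ī = 0.11862 in⁴.
Bottom flange (beyond web): 4.15 × 0.7, A = 2.905 in², y = 0.35 in, Ī = 0.11862 in⁴.
Centroid: ȳ = ΣA·y / ΣA = 3 in.
Transfer each piece to the centroidal x-axis using Ī + A·d² with d = y − 3:
  web: d = 0 in → contributes +4.5 in⁴
  top flange (beyond web): d = 2.65 in → contributes +20.519 in⁴
  bottom flange (beyond web): d = -2.65 in → contributes +20.519 in⁴
Total I = 45.538 in⁴.
For the y-axis: x̄ = 4.275 in.
Repeating about the centroidal y-axis gives I_y = 36.467 in⁴.

I_x ≈ 45.5 in⁴, I_y ≈ 36.5 in⁴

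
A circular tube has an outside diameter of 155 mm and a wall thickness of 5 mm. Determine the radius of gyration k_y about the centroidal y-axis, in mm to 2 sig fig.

Split into non-overlapping primitives; take the origin at the lower-left of the bounding box.
Outer circle: ⌀155, A = 18 869 mm², x = 77.5 mm, Ī = 28 333 269 mm⁴.
Bore (subtracted): ⌀145, A = 16 513 mm², x = 77.5 mm, Ī = 21 699 109 mm⁴.
By symmetry the centroid is at mid-width, x̄ = 77.5 mm.
All pieces are centred on the centroidal y-axis, so I = ΣĪ (holes subtracted) = 6 634 160 mm⁴.
Radius of gyration: k = √(I/A) = √(6 634 160 / 2 356) = 53.06 mm.

k_y ≈ 53 mm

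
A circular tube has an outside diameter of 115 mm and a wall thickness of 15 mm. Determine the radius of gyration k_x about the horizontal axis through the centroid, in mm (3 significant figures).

k_x ≈ 35.8 mm

Treat the section as a set of non-overlapping primitives; coordinates are from the bounding-box lower-left.
Outer circle: ⌀115, A = 10 387 mm², y = 57.5 mm, Ī = 8 585 414 mm⁴.
Bore (subtracted): ⌀85, A = 5674.5 mm², y = 57.5 mm, Ī = 2 562 392 mm⁴.
By symmetry the centroid is at mid-height, ȳ = 57.5 mm.
All pieces are centred on the horizontal axis through the centroid, so I = ΣĪ (holes subtracted) = 6 023 022 mm⁴.
Radius of gyration: k = √(I/A) = √(6 023 022 / 4712.4) = 35.751 mm.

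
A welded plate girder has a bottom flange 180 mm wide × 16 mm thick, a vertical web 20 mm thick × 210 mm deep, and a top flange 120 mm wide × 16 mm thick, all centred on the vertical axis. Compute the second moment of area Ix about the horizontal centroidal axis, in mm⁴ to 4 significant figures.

Break the section into simple shapes (no overlaps), measuring from the bottom-left corner of the bounding box.
Bottom plate: 180 × 16, A = 2 880 mm², y = 8 mm, Ī = 61 440 mm⁴.
Web plate: 20 × 210, A = 4 200 mm², y = 121 mm, Ī = 15 435 000 mm⁴.
Top plate: 120 × 16, A = 1 920 mm², y = 234 mm, Ī = 40 960 mm⁴.
Centroid: ȳ = ΣA·y / ΣA = 108.947 mm.
Transfer each piece to the horizontal centroidal axis using Ī + A·d² with d = y − 108.947:
  bottom plate: d = -100.947 mm → contributes +29 409 301 mm⁴
  web plate: d = 12.0533 mm → contributes +16 045 188 mm⁴
  top plate: d = 125.053 mm → contributes +30 066 565 mm⁴
Total I = 75 521 054 mm⁴.

Ix ≈ 7.552 × 10⁷ mm⁴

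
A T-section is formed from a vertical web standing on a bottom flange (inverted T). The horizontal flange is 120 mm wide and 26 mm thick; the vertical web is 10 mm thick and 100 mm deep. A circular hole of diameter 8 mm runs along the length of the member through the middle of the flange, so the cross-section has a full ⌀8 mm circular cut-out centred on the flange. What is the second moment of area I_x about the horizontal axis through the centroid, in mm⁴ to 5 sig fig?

I_x ≈ 4.0026 × 10⁶ mm⁴

Split into non-overlapping primitives; take the origin at the lower-left of the bounding box.
Flange: 120 × 26, A = 3 120 mm², y = 13 mm, Ī = 175 760 mm⁴.
Web: 10 × 100, A = 1 000 mm², y = 76 mm, Ī = 833333.3 mm⁴.
Hole (subtracted): ⌀8, A = 50.26548 mm², y = 13 mm, Ī = 201.0619 mm⁴.
Centroid: ȳ = ΣA·y / ΣA = 28.48013 mm.
Transfer each piece to the horizontal axis through the centroid using Ī + A·d² with d = y − 28.48013:
  flange: d = -15.48013 mm → contributes +923418.9 mm⁴
  web: d = 47.51987 mm → contributes +3 091 472 mm⁴
  hole: d = -15.48013 mm → contributes −12246.39 mm⁴
Total I = 4 002 644 mm⁴.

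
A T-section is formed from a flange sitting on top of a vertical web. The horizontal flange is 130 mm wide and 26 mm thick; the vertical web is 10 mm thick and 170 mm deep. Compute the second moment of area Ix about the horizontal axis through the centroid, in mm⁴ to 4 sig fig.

Break the section into simple shapes (no overlaps), measuring from the bottom-left corner of the bounding box.
Flange: 130 × 26, A = 3 380 mm², y = 183 mm, Ī = 190 407 mm⁴.
Web: 10 × 170, A = 1 700 mm², y = 85 mm, Ī = 4 094 167 mm⁴.
Centroid: ȳ = ΣA·y / ΣA = 150.205 mm.
Transfer each piece to the horizontal axis through the centroid using Ī + A·d² with d = y − 150.205:
  flange: d = 32.7953 mm → contributes +3 825 698 mm⁴
  web: d = -65.2047 mm → contributes +11 321 982 mm⁴
Total I = 15 147 680 mm⁴.

Ix ≈ 1.515 × 10⁷ mm⁴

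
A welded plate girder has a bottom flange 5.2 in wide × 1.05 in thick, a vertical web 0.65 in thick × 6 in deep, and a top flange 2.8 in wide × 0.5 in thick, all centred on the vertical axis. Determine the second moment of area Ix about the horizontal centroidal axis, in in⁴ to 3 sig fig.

Ix ≈ 74.8 in⁴

Decompose the section into non-overlapping parts with the origin at the bottom-left of its bounding rectangle.
Bottom plate: 5.2 × 1.05, A = 5.46 in², y = 0.525 in, Ī = 0.50164 in⁴.
Web plate: 0.65 × 6, A = 3.9 in², y = 4.05 in, Ī = 11.7 in⁴.
Top plate: 2.8 × 0.5, A = 1.4 in², y = 7.3 in, Ī = 0.029167 in⁴.
Centroid: ȳ = ΣA·y / ΣA = 2.6842 in.
Transfer each piece to the horizontal centroidal axis using Ī + A·d² with d = y − 2.6842:
  bottom plate: d = -2.1592 in → contributes +25.956 in⁴
  web plate: d = 1.3658 in → contributes +18.976 in⁴
  top plate: d = 4.6158 in → contributes +29.858 in⁴
Total I = 74.789 in⁴.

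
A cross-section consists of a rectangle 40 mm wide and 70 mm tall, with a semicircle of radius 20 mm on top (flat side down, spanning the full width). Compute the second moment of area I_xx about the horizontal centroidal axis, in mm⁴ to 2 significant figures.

Decompose the section into non-overlapping parts with the origin at the bottom-left of its bounding rectangle.
Rectangular body: 40 × 70, A = 2 800 mm², y = 35 mm, Ī = 1 143 333 mm⁴.
Semicircular cap: semicircle r = 20, A = 628.3 mm², y = 78.49 mm, Ī = 17 561 mm⁴.
Centroid: ȳ = ΣA·y / ΣA = 42.97 mm.
Transfer each piece to the horizontal centroidal axis using Ī + A·d² with d = y − 42.97:
  rectangular body: d = -7.97 mm → contributes +1 321 202 mm⁴
  semicircular cap: d = 35.52 mm → contributes +810 204 mm⁴
Total I = 2 131 406 mm⁴.

I_xx ≈ 2.1 × 10⁶ mm⁴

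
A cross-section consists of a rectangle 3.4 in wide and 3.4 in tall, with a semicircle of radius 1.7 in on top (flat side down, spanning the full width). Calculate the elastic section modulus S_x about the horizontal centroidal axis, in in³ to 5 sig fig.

S_x ≈ 11.470 in³

Split into non-overlapping primitives; take the origin at the lower-left of the bounding box.
Rectangular body: 3.4 × 3.4, A = 11.56 in², y = 1.7 in, Ī = 11.13613 in⁴.
Semicircular cap: semicircle r = 1.7, A = 4.539601 in², y = 4.121502 in, Ī = 0.9167011 in⁴.
Centroid: ȳ = ΣA·y / ΣA = 2.382791 in.
Transfer each piece to the horizontal centroidal axis using Ī + A·d² with d = y − 2.382791:
  rectangular body: d = -0.6827906 in → contributes +16.52544 in⁴
  semicircular cap: d = 1.738712 in → contributes +14.64046 in⁴
Total I = 31.1659 in⁴.
Extreme fibre distance c = 2.717209 in; S = I/c = 11.46982 in³.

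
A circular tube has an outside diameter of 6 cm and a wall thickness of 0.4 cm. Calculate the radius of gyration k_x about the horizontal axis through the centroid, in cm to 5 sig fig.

Treat the section as a set of non-overlapping primitives; coordinates are from the bounding-box lower-left.
Outer circle: ⌀6, A = 28.27433 cm², y = 3 cm, Ī = 63.61725 cm⁴.
Bore (subtracted): ⌀5.2, A = 21.23717 cm², y = 3 cm, Ī = 35.89081 cm⁴.
By symmetry the centroid is at mid-height, ȳ = 3 cm.
All pieces are centred on the horizontal axis through the centroid, so I = ΣĪ (holes subtracted) = 27.72644 cm⁴.
Radius of gyration: k = √(I/A) = √(27.72644 / 7.037168) = 1.984943 cm.

k_x ≈ 1.9849 cm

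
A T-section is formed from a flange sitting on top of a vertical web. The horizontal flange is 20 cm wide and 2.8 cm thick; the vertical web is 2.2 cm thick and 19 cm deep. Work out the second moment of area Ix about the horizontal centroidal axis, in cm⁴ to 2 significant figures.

Ix ≈ 4100 cm⁴

Split into non-overlapping primitives; take the origin at the lower-left of the bounding box.
Flange: 20 × 2.8, A = 56 cm², y = 20.4 cm, Ī = 36.59 cm⁴.
Web: 2.2 × 19, A = 41.8 cm², y = 9.5 cm, Ī = 1 257 cm⁴.
Centroid: ȳ = ΣA·y / ΣA = 15.74 cm.
Transfer each piece to the horizontal centroidal axis using Ī + A·d² with d = y − 15.74:
  flange: d = 4.659 cm → contributes +1 252 cm⁴
  web: d = -6.241 cm → contributes +2 886 cm⁴
Total I = 4 138 cm⁴.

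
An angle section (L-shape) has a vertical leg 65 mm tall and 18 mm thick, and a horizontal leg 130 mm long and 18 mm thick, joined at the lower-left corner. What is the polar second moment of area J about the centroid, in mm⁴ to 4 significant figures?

Treat the section as a set of non-overlapping primitives; coordinates are from the bounding-box lower-left.
Vertical leg: 18 × 65, A = 1 170 mm², y = 32.5 mm, Ī = 411 938 mm⁴.
Horizontal leg (remainder): 112 × 18, A = 2 016 mm², y = 9 mm, Ī = 54 432 mm⁴.
Centroid: ȳ = ΣA·y / ΣA = 17.6299 mm.
Transfer each piece to the centroidal x-axis using Ī + A·d² with d = y − 17.6299:
  vertical leg: d = 14.8701 mm → contributes +670 646 mm⁴
  horizontal leg (remainder): d = -8.62994 mm → contributes +204 575 mm⁴
Total I = 875 222 mm⁴.
For the y-axis: x̄ = 50.1299 mm.
Repeating about the centroidal y-axis gives I_y = 5 266 914 mm⁴.
Polar second moment: J = I_x + I_y = 6 142 136 mm⁴.

J ≈ 6.142 × 10⁶ mm⁴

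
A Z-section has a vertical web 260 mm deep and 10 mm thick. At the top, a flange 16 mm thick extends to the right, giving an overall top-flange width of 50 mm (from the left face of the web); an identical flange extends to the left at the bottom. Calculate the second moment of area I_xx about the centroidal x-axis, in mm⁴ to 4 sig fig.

Split into non-overlapping primitives; take the origin at the lower-left of the bounding box.
Web: 10 × 260, A = 2 600 mm², y = 130 mm, Ī = 14 646 667 mm⁴.
Top flange (beyond web): 40 × 16, A = 640 mm², y = 252 mm, Ī = 13653.3 mm⁴.
Bottom flange (beyond web): 40 × 16, A = 640 mm², y = 8 mm, Ī = 13653.3 mm⁴.
Centroid: ȳ = ΣA·y / ΣA = 130 mm.
Transfer each piece to the centroidal x-axis using Ī + A·d² with d = y − 130:
  web: d = 0 mm → contributes +14 646 667 mm⁴
  top flange (beyond web): d = 122 mm → contributes +9 539 413 mm⁴
  bottom flange (beyond web): d = -122 mm → contributes +9 539 413 mm⁴
Total I = 33 725 493 mm⁴.

I_xx ≈ 3.373 × 10⁷ mm⁴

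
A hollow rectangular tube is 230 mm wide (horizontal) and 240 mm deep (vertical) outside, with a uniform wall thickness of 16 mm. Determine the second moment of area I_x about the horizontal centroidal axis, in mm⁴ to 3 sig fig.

Treat the section as a set of non-overlapping primitives; coordinates are from the bounding-box lower-left.
Outer rectangle: 230 × 240, A = 55 200 mm², y = 120 mm, Ī = 264 960 000 mm⁴.
Inner void (subtracted): 198 × 208, A = 41 184 mm², y = 120 mm, Ī = 148 482 048 mm⁴.
By symmetry the centroid is at mid-height, ȳ = 120 mm.
All pieces are centred on the horizontal centroidal axis, so I = ΣĪ (holes subtracted) = 116 477 952 mm⁴.

I_x ≈ 1.16 × 10⁸ mm⁴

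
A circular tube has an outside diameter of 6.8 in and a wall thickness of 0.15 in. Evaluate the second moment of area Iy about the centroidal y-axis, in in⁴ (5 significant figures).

Iy ≈ 17.332 in⁴

Decompose the section into non-overlapping parts with the origin at the bottom-left of its bounding rectangle.
Outer circle: ⌀6.8, A = 36.31681 in², x = 3.4 in, Ī = 104.9556 in⁴.
Bore (subtracted): ⌀6.5, A = 33.18307 in², x = 3.4 in, Ī = 87.62405 in⁴.
By symmetry the centroid is at mid-width, x̄ = 3.4 in.
All pieces are centred on the centroidal y-axis, so I = ΣĪ (holes subtracted) = 17.33153 in⁴.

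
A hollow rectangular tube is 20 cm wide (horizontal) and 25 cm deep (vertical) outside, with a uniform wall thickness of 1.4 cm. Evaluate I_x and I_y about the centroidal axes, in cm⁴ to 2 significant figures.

Treat the section as a set of non-overlapping primitives; coordinates are from the bounding-box lower-left.
Outer rectangle: 20 × 25, A = 500 cm², y = 12.5 cm, Ī = 26 042 cm⁴.
Inner void (subtracted): 17.2 × 22.2, A = 381.8 cm², y = 12.5 cm, Ī = 15 682 cm⁴.
By symmetry the centroid is at mid-height, ȳ = 12.5 cm.
All pieces are centred on the centroidal x-axis, so I = ΣĪ (holes subtracted) = 10 359 cm⁴.
Repeating about the centroidal y-axis gives I_y = 7 253 cm⁴.

I_x ≈ 1.0 × 10⁴ cm⁴, I_y ≈ 7300 cm⁴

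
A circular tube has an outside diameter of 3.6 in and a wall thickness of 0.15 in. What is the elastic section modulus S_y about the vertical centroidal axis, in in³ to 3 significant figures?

S_y ≈ 1.35 in³

Decompose the section into non-overlapping parts with the origin at the bottom-left of its bounding rectangle.
Outer circle: ⌀3.6, A = 10.179 in², x = 1.8 in, Ī = 8.2448 in⁴.
Bore (subtracted): ⌀3.3, A = 8.553 in², x = 1.8 in, Ī = 5.8214 in⁴.
By symmetry the centroid is at mid-width, x̄ = 1.8 in.
All pieces are centred on the vertical centroidal axis, so I = ΣĪ (holes subtracted) = 2.4234 in⁴.
Extreme fibre distance c = 1.8 in; S = I/c = 1.3463 in³.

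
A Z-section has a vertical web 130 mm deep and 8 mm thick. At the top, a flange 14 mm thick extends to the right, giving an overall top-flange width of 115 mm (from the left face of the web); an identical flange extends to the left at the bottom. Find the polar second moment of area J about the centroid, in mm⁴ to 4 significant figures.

J ≈ 2.436 × 10⁷ mm⁴

Break the section into simple shapes (no overlaps), measuring from the bottom-left corner of the bounding box.
Web: 8 × 130, A = 1 040 mm², y = 65 mm, Ī = 1 464 667 mm⁴.
Top flange (beyond web): 107 × 14, A = 1 498 mm², y = 123 mm, Ī = 24467.3 mm⁴.
Bottom flange (beyond web): 107 × 14, A = 1 498 mm², y = 7 mm, Ī = 24467.3 mm⁴.
Centroid: ȳ = ΣA·y / ΣA = 65 mm.
Transfer each piece to the centroidal x-axis using Ī + A·d² with d = y − 65:
  web: d = 0 mm → contributes +1 464 667 mm⁴
  top flange (beyond web): d = 58 mm → contributes +5 063 739 mm⁴
  bottom flange (beyond web): d = -58 mm → contributes +5 063 739 mm⁴
Total I = 11 592 145 mm⁴.
For the y-axis: x̄ = 111 mm.
Repeating about the centroidal y-axis gives I_y = 12 769 505 mm⁴.
Polar second moment: J = I_x + I_y = 24 361 651 mm⁴.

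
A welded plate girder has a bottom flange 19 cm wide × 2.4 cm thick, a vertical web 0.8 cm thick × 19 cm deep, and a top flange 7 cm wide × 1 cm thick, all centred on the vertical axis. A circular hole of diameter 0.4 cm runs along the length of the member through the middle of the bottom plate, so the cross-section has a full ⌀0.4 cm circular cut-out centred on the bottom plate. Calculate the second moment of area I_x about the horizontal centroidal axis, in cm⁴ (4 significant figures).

I_x ≈ 3822 cm⁴

Treat the section as a set of non-overlapping primitives; coordinates are from the bounding-box lower-left.
Bottom plate: 19 × 2.4, A = 45.6 cm², y = 1.2 cm, Ī = 21.888 cm⁴.
Web plate: 0.8 × 19, A = 15.2 cm², y = 11.9 cm, Ī = 457.267 cm⁴.
Top plate: 7 × 1, A = 7 cm², y = 21.9 cm, Ī = 0.583333 cm⁴.
Hole (subtracted): ⌀0.4, A = 0.125664 cm², y = 1.2 cm, Ī = 0.00125664 cm⁴.
Centroid: ȳ = ΣA·y / ΣA = 5.74441 cm.
Transfer each piece to the horizontal centroidal axis using Ī + A·d² with d = y − 5.74441:
  bottom plate: d = -4.54441 cm → contributes +963.604 cm⁴
  web plate: d = 6.15559 cm → contributes +1033.21 cm⁴
  top plate: d = 16.1556 cm → contributes +1827.6 cm⁴
  hole: d = -4.54441 cm → contributes −2.59642 cm⁴
Total I = 3821.83 cm⁴.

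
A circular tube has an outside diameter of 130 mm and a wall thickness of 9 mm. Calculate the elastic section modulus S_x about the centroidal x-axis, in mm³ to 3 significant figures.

Treat the section as a set of non-overlapping primitives; coordinates are from the bounding-box lower-left.
Outer circle: ⌀130, A = 13 273 mm², y = 65 mm, Ī = 14 019 848 mm⁴.
Bore (subtracted): ⌀112, A = 9 852 mm², y = 65 mm, Ī = 7 723 995 mm⁴.
By symmetry the centroid is at mid-height, ȳ = 65 mm.
All pieces are centred on the centroidal x-axis, so I = ΣĪ (holes subtracted) = 6 295 853 mm⁴.
Extreme fibre distance c = 65 mm; S = I/c = 96 859 mm³.

S_x ≈ 9.69 × 10⁴ mm³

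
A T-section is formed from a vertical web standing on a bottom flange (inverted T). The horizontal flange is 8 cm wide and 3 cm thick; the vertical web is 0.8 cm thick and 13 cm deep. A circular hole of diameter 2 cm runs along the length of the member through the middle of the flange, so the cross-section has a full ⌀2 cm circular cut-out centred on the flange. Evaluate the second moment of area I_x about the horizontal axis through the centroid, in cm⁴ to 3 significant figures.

I_x ≈ 608 cm⁴

Decompose the section into non-overlapping parts with the origin at the bottom-left of its bounding rectangle.
Flange: 8 × 3, A = 24 cm², y = 1.5 cm, Ī = 18 cm⁴.
Web: 0.8 × 13, A = 10.4 cm², y = 9.5 cm, Ī = 146.47 cm⁴.
Hole (subtracted): ⌀2, A = 3.1416 cm², y = 1.5 cm, Ī = 0.7854 cm⁴.
Centroid: ȳ = ΣA·y / ΣA = 4.1617 cm.
Transfer each piece to the horizontal axis through the centroid using Ī + A·d² with d = y − 4.1617:
  flange: d = -2.6617 cm → contributes +188.03 cm⁴
  web: d = 5.3383 cm → contributes +442.84 cm⁴
  hole: d = -2.6617 cm → contributes −23.042 cm⁴
Total I = 607.83 cm⁴.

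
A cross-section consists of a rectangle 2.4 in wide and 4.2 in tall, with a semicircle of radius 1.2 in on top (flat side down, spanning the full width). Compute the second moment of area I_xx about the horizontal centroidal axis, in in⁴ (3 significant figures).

I_xx ≈ 27.6 in⁴

Split into non-overlapping primitives; take the origin at the lower-left of the bounding box.
Rectangular body: 2.4 × 4.2, A = 10.08 in², y = 2.1 in, Ī = 14.818 in⁴.
Semicircular cap: semicircle r = 1.2, A = 2.2619 in², y = 4.7093 in, Ī = 0.22759 in⁴.
Centroid: ȳ = ΣA·y / ΣA = 2.5782 in.
Transfer each piece to the horizontal centroidal axis using Ī + A·d² with d = y − 2.5782:
  rectangular body: d = -0.47821 in → contributes +17.123 in⁴
  semicircular cap: d = 2.1311 in → contributes +10.5 in⁴
Total I = 27.623 in⁴.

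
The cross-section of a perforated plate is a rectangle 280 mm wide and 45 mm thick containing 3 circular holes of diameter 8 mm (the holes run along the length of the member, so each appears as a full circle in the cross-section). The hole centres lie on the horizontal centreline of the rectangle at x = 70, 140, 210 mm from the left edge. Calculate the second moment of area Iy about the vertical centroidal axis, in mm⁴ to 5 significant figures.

Treat the section as a set of non-overlapping primitives; coordinates are from the bounding-box lower-left.
Plate: 280 × 45, A = 12 600 mm², x = 140 mm, Ī = 82 320 000 mm⁴.
Hole 1 (subtracted): ⌀8, A = 50.26548 mm², x = 70 mm, Ī = 201.0619 mm⁴.
Hole 2 (subtracted): ⌀8, A = 50.26548 mm², x = 140 mm, Ī = 201.0619 mm⁴.
Hole 3 (subtracted): ⌀8, A = 50.26548 mm², x = 210 mm, Ī = 201.0619 mm⁴.
By symmetry the centroid is at mid-width, x̄ = 140 mm.
Transfer each piece to the vertical centroidal axis using Ī + A·d² with d = x − 140:
  plate: d = 0 mm → contributes +82 320 000 mm⁴
  hole 1: d = -70 mm → contributes −246501.9 mm⁴
  hole 2: d = 0 mm → contributes −201.0619 mm⁴
  hole 3: d = 70 mm → contributes −246501.9 mm⁴
Total I = 81 826 795 mm⁴.

Iy ≈ 8.1827 × 10⁷ mm⁴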